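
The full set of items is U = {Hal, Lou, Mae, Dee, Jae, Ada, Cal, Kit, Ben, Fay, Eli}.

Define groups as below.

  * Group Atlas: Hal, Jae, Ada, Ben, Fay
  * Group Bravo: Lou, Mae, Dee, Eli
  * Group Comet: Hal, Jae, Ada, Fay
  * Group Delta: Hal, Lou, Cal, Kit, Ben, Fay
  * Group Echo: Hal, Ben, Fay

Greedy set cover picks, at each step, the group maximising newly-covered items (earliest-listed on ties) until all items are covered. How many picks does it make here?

3

Greedy: pick Delta (covers 6 new) → pick Bravo (covers 3 new) → pick Atlas (covers 2 new). Total picks: 3.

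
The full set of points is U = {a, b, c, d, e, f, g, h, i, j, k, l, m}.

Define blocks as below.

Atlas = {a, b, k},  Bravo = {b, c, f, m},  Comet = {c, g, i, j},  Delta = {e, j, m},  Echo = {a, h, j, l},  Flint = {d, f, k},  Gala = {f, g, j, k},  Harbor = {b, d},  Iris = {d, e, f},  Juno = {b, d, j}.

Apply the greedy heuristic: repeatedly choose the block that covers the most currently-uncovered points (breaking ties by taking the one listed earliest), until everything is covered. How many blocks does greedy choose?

Greedy: pick Bravo (covers 4 new) → pick Echo (covers 4 new) → pick Comet (covers 2 new) → pick Flint (covers 2 new) → pick Delta (covers 1 new). Total picks: 5.

5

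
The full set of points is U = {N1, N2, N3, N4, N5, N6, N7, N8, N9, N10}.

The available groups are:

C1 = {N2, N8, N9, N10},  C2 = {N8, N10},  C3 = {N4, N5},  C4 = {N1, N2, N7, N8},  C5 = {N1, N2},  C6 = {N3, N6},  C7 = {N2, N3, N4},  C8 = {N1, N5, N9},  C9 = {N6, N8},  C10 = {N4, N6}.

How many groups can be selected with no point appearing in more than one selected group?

C2, C3, C5, C6 are pairwise disjoint (C2={N8,N10}; C3={N4,N5}; C5={N1,N2}; C6={N3,N6}).
Every remaining group overlaps one of these, and no 5 of the listed groups are pairwise disjoint, so 4 is the maximum.

4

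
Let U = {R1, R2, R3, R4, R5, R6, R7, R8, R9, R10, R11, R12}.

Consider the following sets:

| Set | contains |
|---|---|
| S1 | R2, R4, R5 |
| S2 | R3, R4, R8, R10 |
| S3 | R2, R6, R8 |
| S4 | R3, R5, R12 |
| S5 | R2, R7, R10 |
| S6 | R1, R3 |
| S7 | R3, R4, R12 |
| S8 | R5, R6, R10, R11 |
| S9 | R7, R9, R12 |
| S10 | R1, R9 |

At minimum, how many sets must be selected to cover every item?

5

S2 and S5 and S8 and S9 and S10 together: S2 ∪ S5 ∪ S8 ∪ S9 ∪ S10 = {R1, R2, R3, R4, R5, R6, R7, R8, R9, R10, R11, R12} — every item is covered.
No 4 of the 10 sets cover everything (all 210 combinations miss at least one item), so 5 is optimal.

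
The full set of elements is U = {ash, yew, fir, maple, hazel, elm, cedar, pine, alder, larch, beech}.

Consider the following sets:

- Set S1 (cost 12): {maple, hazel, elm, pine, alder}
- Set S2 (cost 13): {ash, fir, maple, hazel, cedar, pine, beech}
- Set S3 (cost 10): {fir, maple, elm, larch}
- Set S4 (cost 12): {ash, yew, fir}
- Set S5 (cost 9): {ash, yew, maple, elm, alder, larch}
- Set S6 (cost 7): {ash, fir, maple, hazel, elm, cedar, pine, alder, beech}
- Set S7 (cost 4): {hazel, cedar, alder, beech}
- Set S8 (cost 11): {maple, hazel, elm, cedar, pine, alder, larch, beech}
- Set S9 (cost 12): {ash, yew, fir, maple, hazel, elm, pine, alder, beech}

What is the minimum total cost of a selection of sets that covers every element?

16

S5, S6 together cover every element (S5 ∪ S6 = {ash, yew, fir, maple, hazel, elm, cedar, pine, alder, larch, beech}); total cost 9 + 7 = 16.
No covering selection has total cost below 16.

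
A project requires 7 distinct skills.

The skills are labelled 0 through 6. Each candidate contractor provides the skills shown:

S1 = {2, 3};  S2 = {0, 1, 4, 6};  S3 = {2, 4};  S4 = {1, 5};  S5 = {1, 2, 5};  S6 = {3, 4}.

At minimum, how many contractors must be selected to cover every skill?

S1 and S2 and S4 together: S1 ∪ S2 ∪ S4 = {0, 1, 2, 3, 4, 5, 6} — every skill is covered.
Only S2 contains 0, so S2 is forced; the remaining 3 skills need at least 2 more contractors (each remaining contractor adds at most 2) — so at least 3 contractors are needed, and 3 is optimal.

3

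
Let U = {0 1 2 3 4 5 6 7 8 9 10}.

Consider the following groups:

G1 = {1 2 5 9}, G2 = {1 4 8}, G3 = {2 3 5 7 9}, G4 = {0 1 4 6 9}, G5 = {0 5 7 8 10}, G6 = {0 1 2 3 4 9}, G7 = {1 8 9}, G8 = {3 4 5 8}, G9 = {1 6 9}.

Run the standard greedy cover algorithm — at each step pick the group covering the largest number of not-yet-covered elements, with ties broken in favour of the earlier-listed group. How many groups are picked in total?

Greedy: pick G6 (covers 6 new) → pick G5 (covers 4 new) → pick G4 (covers 1 new). Total picks: 3.

3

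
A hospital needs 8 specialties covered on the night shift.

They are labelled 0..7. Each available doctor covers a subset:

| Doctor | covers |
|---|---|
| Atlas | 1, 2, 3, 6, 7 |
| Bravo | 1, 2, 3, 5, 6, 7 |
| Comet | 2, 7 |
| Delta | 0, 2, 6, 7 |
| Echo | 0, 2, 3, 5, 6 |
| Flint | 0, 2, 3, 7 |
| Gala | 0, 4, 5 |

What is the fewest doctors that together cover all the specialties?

Take {Atlas, Gala}. Their union is {0, 1, 2, 3, 4, 5, 6, 7}, which is all 8 specialties.
No single doctor has all 8 specialties (the largest, Bravo, has 6), so 2 is optimal.

2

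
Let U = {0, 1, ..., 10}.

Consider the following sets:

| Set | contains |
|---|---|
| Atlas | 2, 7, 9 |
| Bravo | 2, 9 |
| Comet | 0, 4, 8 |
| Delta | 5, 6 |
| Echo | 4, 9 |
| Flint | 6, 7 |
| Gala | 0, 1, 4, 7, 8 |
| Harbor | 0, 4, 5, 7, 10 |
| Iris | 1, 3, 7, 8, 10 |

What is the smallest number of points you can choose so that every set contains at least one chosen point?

The 4 points {2, 4, 6, 8} hit every set.
No choice of 3 points meets every set, so 4 is the minimum.

4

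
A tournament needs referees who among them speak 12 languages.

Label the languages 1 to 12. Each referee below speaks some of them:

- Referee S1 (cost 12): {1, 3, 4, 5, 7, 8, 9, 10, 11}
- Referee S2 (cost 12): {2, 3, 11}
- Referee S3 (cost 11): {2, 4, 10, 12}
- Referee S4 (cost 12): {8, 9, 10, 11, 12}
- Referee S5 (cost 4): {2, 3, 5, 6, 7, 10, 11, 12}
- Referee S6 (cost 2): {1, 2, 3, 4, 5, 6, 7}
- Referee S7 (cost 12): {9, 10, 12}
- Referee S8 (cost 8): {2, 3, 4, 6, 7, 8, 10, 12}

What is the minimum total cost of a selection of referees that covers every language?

S4, S6 together cover every language (S4 ∪ S6 = {1, 2, 3, 4, 5, 6, 7, 8, 9, 10, 11, 12}); total cost 12 + 2 = 14.
The greedy pick S6, S5, S1 costs 18; no covering selection beats 14.

14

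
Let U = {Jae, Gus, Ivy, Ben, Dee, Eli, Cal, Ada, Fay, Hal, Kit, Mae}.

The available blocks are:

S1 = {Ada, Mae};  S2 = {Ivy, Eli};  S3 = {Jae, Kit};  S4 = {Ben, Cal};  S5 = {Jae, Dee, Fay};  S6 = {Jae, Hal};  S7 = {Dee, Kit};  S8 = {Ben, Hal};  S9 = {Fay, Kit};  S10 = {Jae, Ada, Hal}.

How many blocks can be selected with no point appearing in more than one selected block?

S1, S2, S4, S6, S7 are pairwise disjoint (S1={Ada,Mae}; S2={Ivy,Eli}; S4={Ben,Cal}; S6={Jae,Hal}; S7={Dee,Kit}).
Every remaining block overlaps one of these, and no 6 of the listed blocks are pairwise disjoint, so 5 is the maximum.

5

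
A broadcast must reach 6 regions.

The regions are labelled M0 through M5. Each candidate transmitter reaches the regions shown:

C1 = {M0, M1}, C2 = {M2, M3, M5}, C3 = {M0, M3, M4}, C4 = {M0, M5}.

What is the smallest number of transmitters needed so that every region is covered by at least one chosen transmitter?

3

Take {C1, C2, C3}. Their union is {M0, M1, M2, M3, M4, M5}, which is all 6 regions.
Only C1 contains M1, so C1 is forced; the remaining 4 regions need at least 2 more transmitters (each remaining transmitter adds at most 3) — so at least 3 transmitters are needed, and 3 is optimal.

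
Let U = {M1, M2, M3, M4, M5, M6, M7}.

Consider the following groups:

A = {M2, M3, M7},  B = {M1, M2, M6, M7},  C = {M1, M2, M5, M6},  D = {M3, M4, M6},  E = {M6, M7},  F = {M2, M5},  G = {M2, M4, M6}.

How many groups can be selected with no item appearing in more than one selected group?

D, F are pairwise disjoint (D={M3,M4,M6}; F={M2,M5}).
Every remaining group overlaps one of these, and no 3 of the listed groups are pairwise disjoint, so 2 is the maximum.

2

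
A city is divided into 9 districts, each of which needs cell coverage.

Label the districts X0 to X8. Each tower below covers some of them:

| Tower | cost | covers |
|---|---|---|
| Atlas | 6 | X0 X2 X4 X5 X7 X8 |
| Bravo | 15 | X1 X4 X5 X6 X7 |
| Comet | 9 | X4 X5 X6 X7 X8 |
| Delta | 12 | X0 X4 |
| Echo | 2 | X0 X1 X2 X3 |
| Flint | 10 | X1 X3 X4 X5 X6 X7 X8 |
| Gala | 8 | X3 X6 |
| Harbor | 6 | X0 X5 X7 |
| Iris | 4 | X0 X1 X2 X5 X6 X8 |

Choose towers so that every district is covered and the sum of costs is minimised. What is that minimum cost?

11

Comet, Echo together cover every district (Comet ∪ Echo = {X0, X1, X2, X3, X4, X5, X6, X7, X8}); total cost 9 + 2 = 11.
The greedy pick Echo, Iris, Atlas costs 12; no covering selection beats 11.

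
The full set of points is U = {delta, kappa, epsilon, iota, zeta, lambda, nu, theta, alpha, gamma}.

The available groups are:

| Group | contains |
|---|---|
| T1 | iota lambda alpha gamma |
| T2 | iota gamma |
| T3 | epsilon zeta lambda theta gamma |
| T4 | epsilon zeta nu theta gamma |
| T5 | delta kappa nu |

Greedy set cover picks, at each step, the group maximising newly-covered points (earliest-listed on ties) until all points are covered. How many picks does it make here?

Greedy: pick T3 (covers 5 new) → pick T5 (covers 3 new) → pick T1 (covers 2 new). Total picks: 3.

3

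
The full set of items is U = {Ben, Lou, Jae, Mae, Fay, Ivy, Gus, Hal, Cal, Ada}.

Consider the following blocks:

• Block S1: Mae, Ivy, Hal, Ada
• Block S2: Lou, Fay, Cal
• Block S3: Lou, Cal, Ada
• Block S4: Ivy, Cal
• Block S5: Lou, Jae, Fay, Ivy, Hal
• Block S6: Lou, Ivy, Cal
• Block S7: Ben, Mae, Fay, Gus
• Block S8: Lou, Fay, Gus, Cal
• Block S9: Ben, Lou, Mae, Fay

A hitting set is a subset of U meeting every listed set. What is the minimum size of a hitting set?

H = {Mae, Ivy, Cal} meets every block (each contains at least one member of H), and |H| = 3.
No choice of 2 items meets every block, so 3 is the minimum.

3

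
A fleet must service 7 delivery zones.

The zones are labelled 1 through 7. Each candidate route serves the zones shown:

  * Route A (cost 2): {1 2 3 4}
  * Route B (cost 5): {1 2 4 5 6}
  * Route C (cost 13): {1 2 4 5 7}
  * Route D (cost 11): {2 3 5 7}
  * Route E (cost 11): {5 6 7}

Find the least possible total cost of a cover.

A, E together cover every zone (A ∪ E = {1, 2, 3, 4, 5, 6, 7}); total cost 2 + 11 = 13.
The greedy pick A, B, D costs 18; no covering selection beats 13.

13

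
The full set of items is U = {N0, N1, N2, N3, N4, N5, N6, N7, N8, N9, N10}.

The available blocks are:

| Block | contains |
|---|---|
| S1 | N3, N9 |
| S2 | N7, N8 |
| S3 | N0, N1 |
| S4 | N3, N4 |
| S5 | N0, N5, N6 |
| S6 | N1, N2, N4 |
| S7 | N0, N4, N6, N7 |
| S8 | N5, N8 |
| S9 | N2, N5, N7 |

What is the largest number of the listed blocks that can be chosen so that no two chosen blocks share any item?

4

S1, S2, S5, S6 are pairwise disjoint (S1={N3,N9}; S2={N7,N8}; S5={N0,N5,N6}; S6={N1,N2,N4}).
Every remaining block overlaps one of these, and no 5 of the listed blocks are pairwise disjoint, so 4 is the maximum.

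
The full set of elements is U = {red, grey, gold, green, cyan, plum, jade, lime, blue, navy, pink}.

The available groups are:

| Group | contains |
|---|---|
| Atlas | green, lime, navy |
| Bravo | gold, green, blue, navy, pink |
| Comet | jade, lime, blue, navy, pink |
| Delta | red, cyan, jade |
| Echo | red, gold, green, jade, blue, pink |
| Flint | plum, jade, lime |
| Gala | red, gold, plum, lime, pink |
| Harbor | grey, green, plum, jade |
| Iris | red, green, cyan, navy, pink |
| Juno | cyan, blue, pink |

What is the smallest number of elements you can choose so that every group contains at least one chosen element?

3

The 3 elements {green, cyan, lime} hit every group.
No choice of 2 elements meets every group, so 3 is the minimum.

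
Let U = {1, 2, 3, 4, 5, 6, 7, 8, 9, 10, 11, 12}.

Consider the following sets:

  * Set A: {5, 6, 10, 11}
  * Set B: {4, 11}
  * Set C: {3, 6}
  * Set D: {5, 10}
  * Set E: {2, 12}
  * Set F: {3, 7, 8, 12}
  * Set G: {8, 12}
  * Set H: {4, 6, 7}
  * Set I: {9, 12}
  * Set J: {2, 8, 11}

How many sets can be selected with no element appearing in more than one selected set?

D, H, I, J are pairwise disjoint (D={5,10}; H={4,6,7}; I={9,12}; J={2,8,11}).
Every remaining set overlaps one of these, and no 5 of the listed sets are pairwise disjoint, so 4 is the maximum.

4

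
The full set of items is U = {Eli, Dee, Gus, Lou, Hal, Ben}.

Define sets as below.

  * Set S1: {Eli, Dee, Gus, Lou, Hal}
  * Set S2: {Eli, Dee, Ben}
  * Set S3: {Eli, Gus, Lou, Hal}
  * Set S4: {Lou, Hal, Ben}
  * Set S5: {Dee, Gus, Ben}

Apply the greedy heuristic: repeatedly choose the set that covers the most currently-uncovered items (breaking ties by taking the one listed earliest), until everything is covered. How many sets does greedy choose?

Greedy: pick S1 (covers 5 new) → pick S2 (covers 1 new). Total picks: 2.

2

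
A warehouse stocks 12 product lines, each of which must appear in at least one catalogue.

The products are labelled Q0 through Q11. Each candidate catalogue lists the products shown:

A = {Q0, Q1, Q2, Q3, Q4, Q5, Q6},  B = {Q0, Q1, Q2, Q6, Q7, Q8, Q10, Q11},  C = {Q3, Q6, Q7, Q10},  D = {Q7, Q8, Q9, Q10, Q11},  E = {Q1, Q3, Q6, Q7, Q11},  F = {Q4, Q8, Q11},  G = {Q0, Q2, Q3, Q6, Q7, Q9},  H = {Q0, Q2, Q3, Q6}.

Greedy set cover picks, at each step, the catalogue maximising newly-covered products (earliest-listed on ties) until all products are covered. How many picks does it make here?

Greedy: pick B (covers 8 new) → pick A (covers 3 new) → pick D (covers 1 new). Total picks: 3.
(The true minimum cover uses only 2 catalogues, so greedy is not optimal here.)

3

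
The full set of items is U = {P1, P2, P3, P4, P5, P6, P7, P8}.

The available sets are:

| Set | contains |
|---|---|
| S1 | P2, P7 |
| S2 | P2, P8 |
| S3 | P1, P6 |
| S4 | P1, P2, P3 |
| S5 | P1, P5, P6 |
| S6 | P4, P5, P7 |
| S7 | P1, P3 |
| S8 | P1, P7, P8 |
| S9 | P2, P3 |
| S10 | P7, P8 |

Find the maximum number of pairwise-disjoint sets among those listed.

3

S5, S9, S10 are pairwise disjoint (S5={P1,P5,P6}; S9={P2,P3}; S10={P7,P8}).
Every remaining set overlaps one of these, and no 4 of the listed sets are pairwise disjoint, so 3 is the maximum.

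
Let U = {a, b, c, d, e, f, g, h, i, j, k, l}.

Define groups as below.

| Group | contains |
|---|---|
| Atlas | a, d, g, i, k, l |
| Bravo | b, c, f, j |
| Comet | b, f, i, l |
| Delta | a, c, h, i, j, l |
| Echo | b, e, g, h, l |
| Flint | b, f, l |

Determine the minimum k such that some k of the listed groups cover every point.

3

Atlas and Bravo and Echo together: Atlas ∪ Bravo ∪ Echo = {a, b, c, d, e, f, g, h, i, j, k, l} — every point is covered.
Only Atlas contains d, so Atlas is forced; the remaining 6 points need at least 2 more groups (each remaining group adds at most 4) — so at least 3 groups are needed, and 3 is optimal.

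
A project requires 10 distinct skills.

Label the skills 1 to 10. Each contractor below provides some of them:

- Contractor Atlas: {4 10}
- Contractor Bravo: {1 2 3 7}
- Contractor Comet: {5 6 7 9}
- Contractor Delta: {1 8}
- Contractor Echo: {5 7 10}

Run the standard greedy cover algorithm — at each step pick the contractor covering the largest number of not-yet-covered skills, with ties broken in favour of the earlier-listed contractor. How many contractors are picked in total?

Greedy: pick Bravo (covers 4 new) → pick Comet (covers 3 new) → pick Atlas (covers 2 new) → pick Delta (covers 1 new). Total picks: 4.

4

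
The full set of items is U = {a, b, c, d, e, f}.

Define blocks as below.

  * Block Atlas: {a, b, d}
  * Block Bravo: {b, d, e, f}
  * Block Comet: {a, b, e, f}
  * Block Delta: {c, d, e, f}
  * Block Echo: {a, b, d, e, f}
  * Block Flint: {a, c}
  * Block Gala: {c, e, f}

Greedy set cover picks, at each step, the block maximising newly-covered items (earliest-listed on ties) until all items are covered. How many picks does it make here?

2

Greedy: pick Echo (covers 5 new) → pick Delta (covers 1 new). Total picks: 2.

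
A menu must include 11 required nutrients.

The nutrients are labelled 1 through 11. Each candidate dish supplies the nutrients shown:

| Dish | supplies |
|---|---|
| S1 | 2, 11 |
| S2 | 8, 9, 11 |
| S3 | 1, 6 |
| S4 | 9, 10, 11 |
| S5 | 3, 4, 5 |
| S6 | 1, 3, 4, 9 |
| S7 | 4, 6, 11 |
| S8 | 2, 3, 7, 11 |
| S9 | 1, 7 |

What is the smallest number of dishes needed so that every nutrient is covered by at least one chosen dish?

5

S2 and S3 and S4 and S5 and S8 together: S2 ∪ S3 ∪ S4 ∪ S5 ∪ S8 = {1, 2, 3, 4, 5, 6, 7, 8, 9, 10, 11} — every nutrient is covered.
No 4 of the 9 dishes cover everything (all 126 combinations miss at least one nutrient), so 5 is optimal.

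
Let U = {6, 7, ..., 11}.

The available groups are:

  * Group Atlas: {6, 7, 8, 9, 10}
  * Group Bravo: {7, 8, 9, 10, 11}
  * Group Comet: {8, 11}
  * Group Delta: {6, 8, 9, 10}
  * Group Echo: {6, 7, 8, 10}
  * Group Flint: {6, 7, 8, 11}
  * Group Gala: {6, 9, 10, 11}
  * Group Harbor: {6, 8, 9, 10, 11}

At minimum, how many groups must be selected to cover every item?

2

Bravo and Delta together: Bravo ∪ Delta = {6, 7, 8, 9, 10, 11} — every item is covered.
No single group has all 6 items (the largest, Atlas, has 5), so 2 is optimal.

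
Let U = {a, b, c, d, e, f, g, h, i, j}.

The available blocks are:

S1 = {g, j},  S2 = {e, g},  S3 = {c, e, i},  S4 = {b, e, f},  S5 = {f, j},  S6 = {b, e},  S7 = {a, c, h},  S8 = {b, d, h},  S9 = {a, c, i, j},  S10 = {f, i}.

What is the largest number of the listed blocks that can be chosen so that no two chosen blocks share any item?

S1, S6, S7, S10 are pairwise disjoint (S1={g,j}; S6={b,e}; S7={a,c,h}; S10={f,i}).
Every remaining block overlaps one of these, and no 5 of the listed blocks are pairwise disjoint, so 4 is the maximum.

4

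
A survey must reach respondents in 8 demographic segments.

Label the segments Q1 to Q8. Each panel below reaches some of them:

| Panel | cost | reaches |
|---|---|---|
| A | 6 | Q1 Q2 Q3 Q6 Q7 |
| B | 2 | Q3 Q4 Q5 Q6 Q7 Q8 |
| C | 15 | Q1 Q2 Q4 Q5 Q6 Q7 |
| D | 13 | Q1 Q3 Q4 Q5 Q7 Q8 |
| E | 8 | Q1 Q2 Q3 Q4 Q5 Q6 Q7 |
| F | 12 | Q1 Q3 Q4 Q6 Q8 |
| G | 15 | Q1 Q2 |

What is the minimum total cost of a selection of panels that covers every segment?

8

A, B together cover every segment (A ∪ B = {Q1, Q2, Q3, Q4, Q5, Q6, Q7, Q8}); total cost 6 + 2 = 8.
No covering selection has total cost below 8.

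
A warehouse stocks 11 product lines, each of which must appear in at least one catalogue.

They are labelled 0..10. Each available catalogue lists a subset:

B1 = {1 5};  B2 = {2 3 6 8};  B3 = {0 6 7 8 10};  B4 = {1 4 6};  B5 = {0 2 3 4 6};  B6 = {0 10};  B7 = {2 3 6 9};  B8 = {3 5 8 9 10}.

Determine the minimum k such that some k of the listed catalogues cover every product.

Take {B3, B4, B5, B8}. Their union is {0, 1, 2, 3, 4, 5, 6, 7, 8, 9, 10}, which is all 11 products.
No 3 of the 8 catalogues cover everything (all 56 combinations miss at least one product), so 4 is optimal.

4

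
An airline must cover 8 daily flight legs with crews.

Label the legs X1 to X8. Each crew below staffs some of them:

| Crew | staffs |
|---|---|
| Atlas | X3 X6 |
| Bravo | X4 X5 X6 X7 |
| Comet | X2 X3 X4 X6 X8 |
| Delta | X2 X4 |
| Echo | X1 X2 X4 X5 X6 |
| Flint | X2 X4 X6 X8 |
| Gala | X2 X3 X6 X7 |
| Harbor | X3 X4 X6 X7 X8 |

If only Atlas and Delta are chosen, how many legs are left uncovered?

4

Union of Atlas, Delta = {X2, X3, X4, X6}.
Not covered: X1, X5, X7, X8 — 4 legs.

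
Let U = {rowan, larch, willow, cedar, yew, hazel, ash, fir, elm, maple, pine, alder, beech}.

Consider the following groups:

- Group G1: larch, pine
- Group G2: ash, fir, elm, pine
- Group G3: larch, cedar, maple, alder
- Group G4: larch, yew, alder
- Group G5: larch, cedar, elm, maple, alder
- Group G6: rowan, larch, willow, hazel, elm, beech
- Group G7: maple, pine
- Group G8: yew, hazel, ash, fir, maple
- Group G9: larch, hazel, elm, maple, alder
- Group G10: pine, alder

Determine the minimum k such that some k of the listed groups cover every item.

4

Take {G1, G3, G6, G8}. Their union is {rowan, larch, willow, cedar, yew, hazel, ash, fir, elm, maple, pine, alder, beech}, which is all 13 items.
No 3 of the 10 groups cover everything (all 120 combinations miss at least one item), so 4 is optimal.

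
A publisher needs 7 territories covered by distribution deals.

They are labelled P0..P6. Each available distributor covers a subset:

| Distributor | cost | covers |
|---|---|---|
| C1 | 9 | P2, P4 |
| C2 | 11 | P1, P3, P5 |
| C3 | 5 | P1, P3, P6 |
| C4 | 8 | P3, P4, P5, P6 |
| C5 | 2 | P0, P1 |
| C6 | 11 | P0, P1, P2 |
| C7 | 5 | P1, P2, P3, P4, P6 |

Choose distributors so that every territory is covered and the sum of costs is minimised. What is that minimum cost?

15

C4, C5, C7 together cover every territory (C4 ∪ C5 ∪ C7 = {P0, P1, P2, P3, P4, P5, P6}); total cost 8 + 2 + 5 = 15.
No covering selection has total cost below 15.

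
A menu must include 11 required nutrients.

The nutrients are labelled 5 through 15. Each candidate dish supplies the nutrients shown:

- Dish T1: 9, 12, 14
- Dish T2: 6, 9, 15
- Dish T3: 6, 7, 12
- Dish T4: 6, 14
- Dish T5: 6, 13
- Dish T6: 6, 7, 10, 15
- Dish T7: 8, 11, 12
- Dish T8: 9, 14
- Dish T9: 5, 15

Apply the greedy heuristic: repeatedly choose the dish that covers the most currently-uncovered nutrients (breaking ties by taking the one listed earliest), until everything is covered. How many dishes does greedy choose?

5

Greedy: pick T6 (covers 4 new) → pick T1 (covers 3 new) → pick T7 (covers 2 new) → pick T5 (covers 1 new) → pick T9 (covers 1 new). Total picks: 5.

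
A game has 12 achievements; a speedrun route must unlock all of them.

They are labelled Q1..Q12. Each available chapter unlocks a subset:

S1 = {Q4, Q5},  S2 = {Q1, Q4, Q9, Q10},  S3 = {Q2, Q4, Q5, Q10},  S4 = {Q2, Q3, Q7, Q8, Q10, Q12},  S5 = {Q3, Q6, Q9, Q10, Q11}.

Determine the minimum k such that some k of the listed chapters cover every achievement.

Take {S1, S2, S4, S5}. Their union is {Q1, Q2, Q3, Q4, Q5, Q6, Q7, Q8, Q9, Q10, Q11, Q12}, which is all 12 achievements.
No 3 of the 5 chapters cover everything (all 10 combinations miss at least one achievement), so 4 is optimal.

4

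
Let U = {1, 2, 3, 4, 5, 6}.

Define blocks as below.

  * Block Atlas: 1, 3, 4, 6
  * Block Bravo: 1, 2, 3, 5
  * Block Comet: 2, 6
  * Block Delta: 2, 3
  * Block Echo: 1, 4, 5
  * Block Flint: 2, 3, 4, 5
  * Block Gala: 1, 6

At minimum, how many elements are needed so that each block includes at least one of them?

2

Take H = {1, 2}. Each listed block contains at least one of these, so H is a hitting set of size 2.
The blocks Comet, Echo are pairwise disjoint, so any hitting set needs a separate element for each — at least 2. Hence 2 is optimal.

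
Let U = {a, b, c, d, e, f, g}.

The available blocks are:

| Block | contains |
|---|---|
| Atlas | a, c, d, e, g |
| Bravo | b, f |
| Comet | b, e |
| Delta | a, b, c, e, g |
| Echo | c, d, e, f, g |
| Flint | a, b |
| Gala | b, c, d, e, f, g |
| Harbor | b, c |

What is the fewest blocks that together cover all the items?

2

Atlas and Bravo together: Atlas ∪ Bravo = {a, b, c, d, e, f, g} — every item is covered.
No single block has all 7 items (the largest, Gala, has 6), so 2 is optimal.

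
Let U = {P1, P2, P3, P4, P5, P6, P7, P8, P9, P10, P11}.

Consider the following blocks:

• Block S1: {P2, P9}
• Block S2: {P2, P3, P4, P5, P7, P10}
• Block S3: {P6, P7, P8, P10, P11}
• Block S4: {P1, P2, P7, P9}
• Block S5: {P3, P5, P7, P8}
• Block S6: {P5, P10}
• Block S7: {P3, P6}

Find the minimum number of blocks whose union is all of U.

S2, S3, and S4 cover everything between them: the union {P1, P2, P3, P4, P5, P6, P7, P8, P9, P10, P11} is all of U.
Only S4 contains P1, so S4 is forced; the remaining 7 items need at least 2 more blocks (each remaining block adds at most 4) — so at least 3 blocks are needed, and 3 is optimal.

3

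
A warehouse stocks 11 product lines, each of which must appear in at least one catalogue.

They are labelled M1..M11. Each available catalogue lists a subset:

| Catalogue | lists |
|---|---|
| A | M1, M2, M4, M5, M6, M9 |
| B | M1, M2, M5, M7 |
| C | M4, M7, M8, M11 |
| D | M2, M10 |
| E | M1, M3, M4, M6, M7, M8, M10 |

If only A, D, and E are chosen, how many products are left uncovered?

Union of A, D, E = {M1, M2, M3, M4, M5, M6, M7, M8, M9, M10}.
Not covered: M11 — 1 product.

1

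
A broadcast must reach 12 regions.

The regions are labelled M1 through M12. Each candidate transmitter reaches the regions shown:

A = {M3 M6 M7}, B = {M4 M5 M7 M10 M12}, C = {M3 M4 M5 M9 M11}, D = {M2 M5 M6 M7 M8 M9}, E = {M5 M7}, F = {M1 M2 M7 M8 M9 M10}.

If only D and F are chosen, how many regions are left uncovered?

4

Union of D, F = {M1, M2, M5, M6, M7, M8, M9, M10}.
Not covered: M3, M4, M11, M12 — 4 regions.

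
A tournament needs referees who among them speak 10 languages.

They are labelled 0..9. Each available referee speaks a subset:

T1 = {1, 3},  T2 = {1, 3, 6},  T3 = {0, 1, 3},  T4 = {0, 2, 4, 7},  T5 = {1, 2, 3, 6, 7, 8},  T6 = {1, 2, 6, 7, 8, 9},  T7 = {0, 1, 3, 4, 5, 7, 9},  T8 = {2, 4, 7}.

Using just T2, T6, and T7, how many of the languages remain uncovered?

0

Union of T2, T6, T7 = {0, 1, 2, 3, 4, 5, 6, 7, 8, 9} — that's every language, so 0 are uncovered.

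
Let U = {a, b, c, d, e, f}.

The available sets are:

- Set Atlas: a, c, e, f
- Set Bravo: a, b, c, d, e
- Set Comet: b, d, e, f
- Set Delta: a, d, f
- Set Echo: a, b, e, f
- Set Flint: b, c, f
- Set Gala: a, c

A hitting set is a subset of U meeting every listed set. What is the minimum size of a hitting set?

2

The 2 points {a, b} hit every set.
The sets Comet, Gala are pairwise disjoint, so any hitting set needs a separate point for each — at least 2. Hence 2 is optimal.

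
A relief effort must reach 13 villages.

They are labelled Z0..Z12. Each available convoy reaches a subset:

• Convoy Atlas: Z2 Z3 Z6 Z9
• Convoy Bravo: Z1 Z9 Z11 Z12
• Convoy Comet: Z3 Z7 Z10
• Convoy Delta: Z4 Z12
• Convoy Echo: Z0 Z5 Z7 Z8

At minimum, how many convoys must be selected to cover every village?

Atlas and Bravo and Comet and Delta and Echo together: Atlas ∪ Bravo ∪ Comet ∪ Delta ∪ Echo = {Z0, Z1, Z2, Z3, Z4, Z5, Z6, Z7, Z8, Z9, Z10, Z11, Z12} — every village is covered.
No 4 of the 5 convoys cover everything (all 5 combinations miss at least one village), so 5 is optimal.

5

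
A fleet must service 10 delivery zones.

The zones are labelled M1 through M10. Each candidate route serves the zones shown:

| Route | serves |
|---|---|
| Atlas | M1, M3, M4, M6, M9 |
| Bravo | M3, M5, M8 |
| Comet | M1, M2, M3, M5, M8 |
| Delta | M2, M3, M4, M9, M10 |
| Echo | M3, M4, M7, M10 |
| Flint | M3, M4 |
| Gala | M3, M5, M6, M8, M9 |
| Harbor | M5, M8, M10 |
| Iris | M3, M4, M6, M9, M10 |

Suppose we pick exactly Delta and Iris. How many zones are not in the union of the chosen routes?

Union of Delta, Iris = {M2, M3, M4, M6, M9, M10}.
Not covered: M1, M5, M7, M8 — 4 zones.

4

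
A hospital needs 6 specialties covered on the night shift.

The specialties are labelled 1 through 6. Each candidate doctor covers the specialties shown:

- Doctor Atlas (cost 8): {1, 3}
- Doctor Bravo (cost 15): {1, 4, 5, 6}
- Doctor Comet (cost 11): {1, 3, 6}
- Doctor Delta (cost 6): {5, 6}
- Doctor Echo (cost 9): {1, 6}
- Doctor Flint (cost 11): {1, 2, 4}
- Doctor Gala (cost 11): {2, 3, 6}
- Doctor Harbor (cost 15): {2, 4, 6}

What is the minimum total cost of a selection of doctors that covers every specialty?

Atlas, Delta, Flint together cover every specialty (Atlas ∪ Delta ∪ Flint = {1, 2, 3, 4, 5, 6}); total cost 8 + 6 + 11 = 25.
No covering selection has total cost below 25.

25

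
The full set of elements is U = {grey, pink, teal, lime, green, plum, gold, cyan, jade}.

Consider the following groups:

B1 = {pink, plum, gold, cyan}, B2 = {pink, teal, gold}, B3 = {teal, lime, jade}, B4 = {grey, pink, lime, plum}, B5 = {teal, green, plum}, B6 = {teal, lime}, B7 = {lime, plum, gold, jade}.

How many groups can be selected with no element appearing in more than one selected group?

2

B1, B6 are pairwise disjoint (B1={pink,plum,gold,cyan}; B6={teal,lime}).
Every remaining group overlaps one of these, and no 3 of the listed groups are pairwise disjoint, so 2 is the maximum.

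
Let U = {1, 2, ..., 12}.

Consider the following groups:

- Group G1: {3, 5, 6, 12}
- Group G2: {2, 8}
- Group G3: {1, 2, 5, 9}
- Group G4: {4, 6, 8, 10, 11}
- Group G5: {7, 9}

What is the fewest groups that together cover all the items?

G1, G3, G4, and G5 cover everything between them: the union {1, 2, 3, 4, 5, 6, 7, 8, 9, 10, 11, 12} is all of U.
No 3 of the 5 groups cover everything (all 10 combinations miss at least one item), so 4 is optimal.

4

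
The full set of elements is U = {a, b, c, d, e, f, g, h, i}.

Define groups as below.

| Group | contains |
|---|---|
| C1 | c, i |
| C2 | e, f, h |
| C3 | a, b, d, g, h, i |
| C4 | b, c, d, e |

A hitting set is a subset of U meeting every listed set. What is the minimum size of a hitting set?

Take T = {e, i}. Each listed group contains at least one of these, so T is a hitting set of size 2.
The groups C1, C2 are pairwise disjoint, so any hitting set needs a separate element for each — at least 2. Hence 2 is optimal.

2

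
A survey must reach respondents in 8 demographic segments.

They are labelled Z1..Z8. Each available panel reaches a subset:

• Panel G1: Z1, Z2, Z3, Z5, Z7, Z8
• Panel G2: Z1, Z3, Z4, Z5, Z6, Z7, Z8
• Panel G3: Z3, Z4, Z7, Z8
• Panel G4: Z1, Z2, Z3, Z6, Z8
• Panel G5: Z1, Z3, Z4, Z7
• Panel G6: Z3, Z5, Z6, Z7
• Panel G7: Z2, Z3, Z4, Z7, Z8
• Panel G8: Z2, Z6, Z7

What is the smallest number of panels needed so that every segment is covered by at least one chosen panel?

Take {G2, G4}. Their union is {Z1, Z2, Z3, Z4, Z5, Z6, Z7, Z8}, which is all 8 segments.
No single panel has all 8 segments (the largest, G2, has 7), so 2 is optimal.

2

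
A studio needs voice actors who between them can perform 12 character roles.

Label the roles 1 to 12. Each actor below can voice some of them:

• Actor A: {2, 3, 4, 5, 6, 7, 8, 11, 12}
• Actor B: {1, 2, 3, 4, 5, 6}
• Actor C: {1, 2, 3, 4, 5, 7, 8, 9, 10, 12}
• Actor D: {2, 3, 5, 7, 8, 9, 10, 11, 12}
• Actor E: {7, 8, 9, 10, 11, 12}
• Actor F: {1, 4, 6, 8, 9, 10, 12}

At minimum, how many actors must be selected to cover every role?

2

B and E together: B ∪ E = {1, 2, 3, 4, 5, 6, 7, 8, 9, 10, 11, 12} — every role is covered.
No single actor has all 12 roles (the largest, C, has 10), so 2 is optimal.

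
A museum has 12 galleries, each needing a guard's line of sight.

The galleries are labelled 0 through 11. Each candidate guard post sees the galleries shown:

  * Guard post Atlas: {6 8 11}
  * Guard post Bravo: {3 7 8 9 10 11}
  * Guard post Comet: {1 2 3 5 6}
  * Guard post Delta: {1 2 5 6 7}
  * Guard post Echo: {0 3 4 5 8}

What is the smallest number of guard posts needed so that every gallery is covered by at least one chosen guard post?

Take {Bravo, Delta, Echo}. Their union is {0, 1, 2, 3, 4, 5, 6, 7, 8, 9, 10, 11}, which is all 12 galleries.
Only Echo contains 0, so Echo is forced; the remaining 7 galleries need at least 2 more guard posts (each remaining guard post adds at most 4) — so at least 3 guard posts are needed, and 3 is optimal.

3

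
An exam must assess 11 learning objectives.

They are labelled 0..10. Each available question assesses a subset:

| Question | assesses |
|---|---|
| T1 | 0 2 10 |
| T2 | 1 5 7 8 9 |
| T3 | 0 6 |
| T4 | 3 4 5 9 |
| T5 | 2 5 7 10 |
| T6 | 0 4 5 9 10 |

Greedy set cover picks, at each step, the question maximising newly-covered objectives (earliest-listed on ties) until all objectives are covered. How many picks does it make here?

4

Greedy: pick T2 (covers 5 new) → pick T1 (covers 3 new) → pick T4 (covers 2 new) → pick T3 (covers 1 new). Total picks: 4.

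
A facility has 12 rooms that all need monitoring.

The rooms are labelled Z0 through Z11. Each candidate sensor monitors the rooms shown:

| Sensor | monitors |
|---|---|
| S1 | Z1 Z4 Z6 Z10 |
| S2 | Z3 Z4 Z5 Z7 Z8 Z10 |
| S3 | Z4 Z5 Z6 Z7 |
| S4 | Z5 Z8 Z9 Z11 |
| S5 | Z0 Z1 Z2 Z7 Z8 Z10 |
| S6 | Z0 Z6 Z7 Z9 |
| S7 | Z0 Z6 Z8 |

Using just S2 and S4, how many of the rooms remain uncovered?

4

Union of S2, S4 = {Z3, Z4, Z5, Z7, Z8, Z9, Z10, Z11}.
Not covered: Z0, Z1, Z2, Z6 — 4 rooms.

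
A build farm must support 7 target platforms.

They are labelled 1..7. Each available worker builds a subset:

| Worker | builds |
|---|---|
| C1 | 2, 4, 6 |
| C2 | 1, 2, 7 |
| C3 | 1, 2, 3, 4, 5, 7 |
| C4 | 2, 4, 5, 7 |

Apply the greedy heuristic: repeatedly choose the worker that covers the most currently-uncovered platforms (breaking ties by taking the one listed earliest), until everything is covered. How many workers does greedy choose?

Greedy: pick C3 (covers 6 new) → pick C1 (covers 1 new). Total picks: 2.

2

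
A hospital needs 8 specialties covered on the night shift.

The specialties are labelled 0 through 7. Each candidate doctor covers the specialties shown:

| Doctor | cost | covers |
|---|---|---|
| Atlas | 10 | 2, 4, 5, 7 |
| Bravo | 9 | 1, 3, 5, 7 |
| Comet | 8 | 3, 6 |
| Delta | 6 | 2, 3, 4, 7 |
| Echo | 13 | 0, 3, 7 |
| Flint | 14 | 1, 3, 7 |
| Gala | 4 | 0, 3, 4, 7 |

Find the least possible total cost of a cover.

27

Bravo, Comet, Delta, Gala together cover every specialty (Bravo ∪ Comet ∪ Delta ∪ Gala = {0, 1, 2, 3, 4, 5, 6, 7}); total cost 9 + 8 + 6 + 4 = 27.
No covering selection has total cost below 27.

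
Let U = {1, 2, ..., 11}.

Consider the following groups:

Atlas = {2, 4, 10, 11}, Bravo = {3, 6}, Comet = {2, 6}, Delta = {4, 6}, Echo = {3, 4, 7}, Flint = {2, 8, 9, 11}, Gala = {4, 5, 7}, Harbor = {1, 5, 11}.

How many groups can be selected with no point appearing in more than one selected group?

3

Comet, Echo, Harbor are pairwise disjoint (Comet={2,6}; Echo={3,4,7}; Harbor={1,5,11}).
Every remaining group overlaps one of these, and no 4 of the listed groups are pairwise disjoint, so 3 is the maximum.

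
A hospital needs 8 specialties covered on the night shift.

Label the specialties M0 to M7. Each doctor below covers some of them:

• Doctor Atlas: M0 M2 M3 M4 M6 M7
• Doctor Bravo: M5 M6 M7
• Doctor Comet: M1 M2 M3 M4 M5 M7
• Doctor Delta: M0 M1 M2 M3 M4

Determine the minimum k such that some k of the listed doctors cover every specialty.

Take {Bravo, Delta}. Their union is {M0, M1, M2, M3, M4, M5, M6, M7}, which is all 8 specialties.
No single doctor has all 8 specialties (the largest, Atlas, has 6), so 2 is optimal.

2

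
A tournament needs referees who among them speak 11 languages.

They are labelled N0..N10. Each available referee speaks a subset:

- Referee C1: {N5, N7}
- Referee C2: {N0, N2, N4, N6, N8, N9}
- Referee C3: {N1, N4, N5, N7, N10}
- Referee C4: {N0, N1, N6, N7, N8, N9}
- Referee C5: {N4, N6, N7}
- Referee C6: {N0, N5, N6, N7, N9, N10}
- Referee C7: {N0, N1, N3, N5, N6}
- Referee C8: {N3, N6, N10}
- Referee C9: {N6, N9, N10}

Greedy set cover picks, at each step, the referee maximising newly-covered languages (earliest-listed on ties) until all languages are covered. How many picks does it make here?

3

Greedy: pick C2 (covers 6 new) → pick C3 (covers 4 new) → pick C7 (covers 1 new). Total picks: 3.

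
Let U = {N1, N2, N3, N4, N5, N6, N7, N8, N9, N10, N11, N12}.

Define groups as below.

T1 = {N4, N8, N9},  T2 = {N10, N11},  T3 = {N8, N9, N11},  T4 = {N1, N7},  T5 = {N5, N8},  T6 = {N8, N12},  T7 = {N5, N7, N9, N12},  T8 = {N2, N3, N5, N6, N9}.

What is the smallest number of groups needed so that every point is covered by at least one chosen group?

5

T1, T2, T4, T7, and T8 cover everything between them: the union {N1, N2, N3, N4, N5, N6, N7, N8, N9, N10, N11, N12} is all of U.
Only T8 contains N2, so T8 is forced; the remaining 7 points need at least 4 more groups (each remaining group adds at most 2) — so at least 5 groups are needed, and 5 is optimal.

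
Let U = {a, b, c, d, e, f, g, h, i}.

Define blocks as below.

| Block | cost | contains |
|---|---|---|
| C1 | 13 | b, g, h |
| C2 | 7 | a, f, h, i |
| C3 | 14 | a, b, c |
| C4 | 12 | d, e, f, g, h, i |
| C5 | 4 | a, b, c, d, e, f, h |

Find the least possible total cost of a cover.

16

C4, C5 together cover every point (C4 ∪ C5 = {a, b, c, d, e, f, g, h, i}); total cost 12 + 4 = 16.
No covering selection has total cost below 16.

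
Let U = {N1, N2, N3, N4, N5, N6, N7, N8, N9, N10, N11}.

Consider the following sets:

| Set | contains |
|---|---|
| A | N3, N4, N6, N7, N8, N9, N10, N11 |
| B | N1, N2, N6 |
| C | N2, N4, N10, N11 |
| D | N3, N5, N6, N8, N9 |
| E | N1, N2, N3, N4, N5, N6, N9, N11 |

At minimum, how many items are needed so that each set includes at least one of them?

Take H = {N2, N6}. Each listed set contains at least one of these, so H is a hitting set of size 2.
The sets C, D are pairwise disjoint, so any hitting set needs a separate item for each — at least 2. Hence 2 is optimal.

2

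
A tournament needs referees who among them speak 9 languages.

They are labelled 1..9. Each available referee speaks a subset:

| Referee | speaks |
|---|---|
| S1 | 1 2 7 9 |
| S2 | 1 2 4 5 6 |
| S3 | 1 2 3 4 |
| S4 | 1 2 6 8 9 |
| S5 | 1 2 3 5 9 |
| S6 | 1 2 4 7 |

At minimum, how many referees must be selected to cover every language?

S4 and S5 and S6 together: S4 ∪ S5 ∪ S6 = {1, 2, 3, 4, 5, 6, 7, 8, 9} — every language is covered.
Only S4 contains 8, so S4 is forced; the remaining 4 languages need at least 2 more referees (each remaining referee adds at most 2) — so at least 3 referees are needed, and 3 is optimal.

3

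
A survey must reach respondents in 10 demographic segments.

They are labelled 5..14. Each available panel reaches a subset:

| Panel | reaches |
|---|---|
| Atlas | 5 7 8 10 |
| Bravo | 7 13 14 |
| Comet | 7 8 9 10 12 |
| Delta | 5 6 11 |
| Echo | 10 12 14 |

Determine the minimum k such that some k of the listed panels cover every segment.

3

Take {Bravo, Comet, Delta}. Their union is {5, 6, 7, 8, 9, 10, 11, 12, 13, 14}, which is all 10 segments.
Only Delta contains 6, so Delta is forced; the remaining 7 segments need at least 2 more panels (each remaining panel adds at most 5) — so at least 3 panels are needed, and 3 is optimal.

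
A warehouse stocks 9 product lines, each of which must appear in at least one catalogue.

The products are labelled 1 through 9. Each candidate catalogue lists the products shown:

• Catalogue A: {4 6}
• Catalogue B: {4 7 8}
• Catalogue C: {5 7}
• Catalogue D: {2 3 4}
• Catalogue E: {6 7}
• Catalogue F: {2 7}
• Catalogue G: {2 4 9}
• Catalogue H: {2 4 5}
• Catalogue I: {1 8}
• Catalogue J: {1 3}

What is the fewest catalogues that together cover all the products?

Take {A, B, G, H, J}. Their union is {1, 2, 3, 4, 5, 6, 7, 8, 9}, which is all 9 products.
No 4 of the 10 catalogues cover everything (all 210 combinations miss at least one product), so 5 is optimal.

5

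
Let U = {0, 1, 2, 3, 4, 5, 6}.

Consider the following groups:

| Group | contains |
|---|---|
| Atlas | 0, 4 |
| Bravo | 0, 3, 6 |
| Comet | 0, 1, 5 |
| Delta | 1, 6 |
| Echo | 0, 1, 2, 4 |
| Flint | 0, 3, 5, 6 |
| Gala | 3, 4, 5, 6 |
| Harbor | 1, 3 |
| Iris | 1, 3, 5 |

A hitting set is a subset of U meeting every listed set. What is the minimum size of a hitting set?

Take H = {1, 3, 4}. Each listed group contains at least one of these, so H is a hitting set of size 3.
No choice of 2 points meets every group, so 3 is the minimum.

3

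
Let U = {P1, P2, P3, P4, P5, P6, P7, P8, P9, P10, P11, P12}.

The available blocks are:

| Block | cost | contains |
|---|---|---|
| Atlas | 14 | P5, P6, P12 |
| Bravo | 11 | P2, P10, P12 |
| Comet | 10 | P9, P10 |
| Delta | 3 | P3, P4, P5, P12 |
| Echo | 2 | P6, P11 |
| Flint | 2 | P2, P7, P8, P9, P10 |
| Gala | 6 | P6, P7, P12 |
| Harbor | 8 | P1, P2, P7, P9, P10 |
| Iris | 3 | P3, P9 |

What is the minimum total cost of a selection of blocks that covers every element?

Delta, Echo, Flint, Harbor together cover every element (Delta ∪ Echo ∪ Flint ∪ Harbor = {P1, P2, P3, P4, P5, P6, P7, P8, P9, P10, P11, P12}); total cost 3 + 2 + 2 + 8 = 15.
No covering selection has total cost below 15.

15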